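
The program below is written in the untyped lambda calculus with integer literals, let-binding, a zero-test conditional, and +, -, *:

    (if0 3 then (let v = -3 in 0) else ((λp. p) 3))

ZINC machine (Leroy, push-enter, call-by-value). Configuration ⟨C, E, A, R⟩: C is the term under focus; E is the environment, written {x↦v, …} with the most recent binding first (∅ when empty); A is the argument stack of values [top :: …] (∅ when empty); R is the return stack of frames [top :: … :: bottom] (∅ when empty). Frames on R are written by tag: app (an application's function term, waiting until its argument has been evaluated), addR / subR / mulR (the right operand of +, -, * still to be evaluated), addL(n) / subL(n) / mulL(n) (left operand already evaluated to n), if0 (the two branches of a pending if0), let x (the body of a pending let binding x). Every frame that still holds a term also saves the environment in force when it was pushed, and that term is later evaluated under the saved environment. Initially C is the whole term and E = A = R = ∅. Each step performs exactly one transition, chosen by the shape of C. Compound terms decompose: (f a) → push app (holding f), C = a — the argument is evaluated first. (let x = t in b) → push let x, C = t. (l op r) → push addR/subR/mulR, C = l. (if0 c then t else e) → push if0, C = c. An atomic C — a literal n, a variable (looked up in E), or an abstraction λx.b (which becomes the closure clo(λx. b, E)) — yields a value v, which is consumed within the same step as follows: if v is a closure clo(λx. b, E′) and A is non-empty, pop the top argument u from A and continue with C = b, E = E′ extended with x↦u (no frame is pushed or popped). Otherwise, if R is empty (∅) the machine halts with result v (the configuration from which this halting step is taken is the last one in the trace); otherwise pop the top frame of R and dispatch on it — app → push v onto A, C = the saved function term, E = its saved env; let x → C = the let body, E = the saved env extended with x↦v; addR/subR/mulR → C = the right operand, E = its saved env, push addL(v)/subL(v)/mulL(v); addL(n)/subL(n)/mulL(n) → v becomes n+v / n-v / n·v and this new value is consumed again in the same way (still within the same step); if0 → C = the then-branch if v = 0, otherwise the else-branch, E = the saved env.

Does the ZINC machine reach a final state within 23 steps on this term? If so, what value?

0. ⟨C=(if0 3 then (let v = -3 in 0) else ((λp. p) 3)); E=∅; A=∅; R=∅⟩
1. ⟨C=3; E=∅; A=∅; R=[if0]⟩
2. ⟨C=((λp. p) 3); E=∅; A=∅; R=∅⟩
3. ⟨C=3; E=∅; A=∅; R=[app]⟩
4. ⟨C=(λp. p); E=∅; A=[3]; R=∅⟩
5. ⟨C=p; E={p↦3}; A=∅; R=∅⟩
→ final value 3

Answer: 3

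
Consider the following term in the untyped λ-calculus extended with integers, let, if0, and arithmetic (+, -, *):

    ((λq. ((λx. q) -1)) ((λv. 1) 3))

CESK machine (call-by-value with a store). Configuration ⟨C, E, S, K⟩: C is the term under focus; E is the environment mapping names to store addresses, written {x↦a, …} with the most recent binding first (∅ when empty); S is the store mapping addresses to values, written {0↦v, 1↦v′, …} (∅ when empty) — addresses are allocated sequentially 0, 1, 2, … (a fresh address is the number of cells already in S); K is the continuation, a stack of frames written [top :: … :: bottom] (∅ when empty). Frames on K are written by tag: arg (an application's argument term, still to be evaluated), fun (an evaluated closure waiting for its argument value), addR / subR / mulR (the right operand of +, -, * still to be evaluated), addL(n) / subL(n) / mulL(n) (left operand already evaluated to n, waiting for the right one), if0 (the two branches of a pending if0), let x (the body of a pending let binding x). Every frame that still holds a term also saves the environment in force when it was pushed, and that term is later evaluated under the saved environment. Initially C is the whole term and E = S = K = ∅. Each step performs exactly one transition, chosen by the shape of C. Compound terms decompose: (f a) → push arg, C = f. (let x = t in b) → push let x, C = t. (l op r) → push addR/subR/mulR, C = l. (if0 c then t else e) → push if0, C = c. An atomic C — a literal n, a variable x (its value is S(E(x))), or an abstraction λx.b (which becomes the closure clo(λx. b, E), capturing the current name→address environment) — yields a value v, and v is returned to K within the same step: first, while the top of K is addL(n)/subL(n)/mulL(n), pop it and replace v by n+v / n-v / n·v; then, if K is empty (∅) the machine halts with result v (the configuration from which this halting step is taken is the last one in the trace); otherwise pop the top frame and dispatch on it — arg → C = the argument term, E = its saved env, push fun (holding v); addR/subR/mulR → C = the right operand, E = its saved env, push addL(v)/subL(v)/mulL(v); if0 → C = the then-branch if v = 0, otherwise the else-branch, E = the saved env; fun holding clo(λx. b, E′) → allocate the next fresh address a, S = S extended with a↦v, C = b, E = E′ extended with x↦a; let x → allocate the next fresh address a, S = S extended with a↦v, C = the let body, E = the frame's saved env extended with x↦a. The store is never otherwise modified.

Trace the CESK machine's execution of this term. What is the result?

Answer: 1

Execution trace:
step 0: ⟨C=((λq. ((λx. q) -1)) ((λv. 1) 3)); E=∅; S=∅; K=∅⟩
step 1: ⟨C=(λq. ((λx. q) -1)); E=∅; S=∅; K=[arg]⟩
step 2: ⟨C=((λv. 1) 3); E=∅; S=∅; K=[fun]⟩
step 3: ⟨C=(λv. 1); E=∅; S=∅; K=[arg :: fun]⟩
step 4: ⟨C=3; E=∅; S=∅; K=[fun :: fun]⟩
step 5: ⟨C=1; E={v↦0}; S={0↦3}; K=[fun]⟩
step 6: ⟨C=((λx. q) -1); E={q↦1}; S={0↦3, 1↦1}; K=∅⟩
step 7: ⟨C=(λx. q); E={q↦1}; S={0↦3, 1↦1}; K=[arg]⟩
step 8: ⟨C=-1; E={q↦1}; S={0↦3, 1↦1}; K=[fun]⟩
step 9: ⟨C=q; E={x↦2, q↦1}; S={0↦3, 1↦1, 2↦-1}; K=∅⟩
→ final value 1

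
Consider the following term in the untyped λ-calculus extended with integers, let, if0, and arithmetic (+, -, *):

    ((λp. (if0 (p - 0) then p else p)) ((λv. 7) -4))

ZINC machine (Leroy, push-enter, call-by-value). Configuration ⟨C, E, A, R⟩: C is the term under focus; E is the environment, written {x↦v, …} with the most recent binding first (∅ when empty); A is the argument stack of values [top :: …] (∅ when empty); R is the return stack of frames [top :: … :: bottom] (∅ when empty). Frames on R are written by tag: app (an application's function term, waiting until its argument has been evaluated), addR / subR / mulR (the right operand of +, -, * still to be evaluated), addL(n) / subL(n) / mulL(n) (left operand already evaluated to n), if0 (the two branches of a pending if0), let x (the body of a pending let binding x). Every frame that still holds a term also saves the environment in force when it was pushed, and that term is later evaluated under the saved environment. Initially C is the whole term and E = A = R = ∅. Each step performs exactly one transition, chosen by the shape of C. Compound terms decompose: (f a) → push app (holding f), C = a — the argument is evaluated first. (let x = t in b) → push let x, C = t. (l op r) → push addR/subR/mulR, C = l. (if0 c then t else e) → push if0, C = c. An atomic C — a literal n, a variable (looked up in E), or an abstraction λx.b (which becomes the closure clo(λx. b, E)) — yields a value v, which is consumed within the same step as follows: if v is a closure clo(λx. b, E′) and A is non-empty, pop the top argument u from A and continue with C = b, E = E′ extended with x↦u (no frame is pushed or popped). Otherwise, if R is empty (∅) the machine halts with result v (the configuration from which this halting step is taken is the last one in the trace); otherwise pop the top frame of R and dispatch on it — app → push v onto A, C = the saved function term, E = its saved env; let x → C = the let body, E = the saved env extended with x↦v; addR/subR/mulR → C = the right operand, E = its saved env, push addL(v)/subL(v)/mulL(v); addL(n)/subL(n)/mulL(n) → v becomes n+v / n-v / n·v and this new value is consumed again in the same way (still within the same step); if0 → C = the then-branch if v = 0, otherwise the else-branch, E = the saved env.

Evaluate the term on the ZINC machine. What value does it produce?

Answer: 7

Execution trace:
[0] ⟨C=((λp. (if0 (p - 0) then p else p)) ((λv. 7) -4)); E=∅; A=∅; R=∅⟩
[1] ⟨C=((λv. 7) -4); E=∅; A=∅; R=[app]⟩
[2] ⟨C=-4; E=∅; A=∅; R=[app :: app]⟩
[3] ⟨C=(λv. 7); E=∅; A=[-4]; R=[app]⟩
[4] ⟨C=7; E={v↦-4}; A=∅; R=[app]⟩
[5] ⟨C=(λp. (if0 (p - 0) then p else p)); E=∅; A=[7]; R=∅⟩
[6] ⟨C=(if0 (p - 0) then p else p); E={p↦7}; A=∅; R=∅⟩
[7] ⟨C=(p - 0); E={p↦7}; A=∅; R=[if0]⟩
[8] ⟨C=p; E={p↦7}; A=∅; R=[subR :: if0]⟩
[9] ⟨C=0; E={p↦7}; A=∅; R=[subL(7) :: if0]⟩
[10] ⟨C=p; E={p↦7}; A=∅; R=∅⟩
→ final value 7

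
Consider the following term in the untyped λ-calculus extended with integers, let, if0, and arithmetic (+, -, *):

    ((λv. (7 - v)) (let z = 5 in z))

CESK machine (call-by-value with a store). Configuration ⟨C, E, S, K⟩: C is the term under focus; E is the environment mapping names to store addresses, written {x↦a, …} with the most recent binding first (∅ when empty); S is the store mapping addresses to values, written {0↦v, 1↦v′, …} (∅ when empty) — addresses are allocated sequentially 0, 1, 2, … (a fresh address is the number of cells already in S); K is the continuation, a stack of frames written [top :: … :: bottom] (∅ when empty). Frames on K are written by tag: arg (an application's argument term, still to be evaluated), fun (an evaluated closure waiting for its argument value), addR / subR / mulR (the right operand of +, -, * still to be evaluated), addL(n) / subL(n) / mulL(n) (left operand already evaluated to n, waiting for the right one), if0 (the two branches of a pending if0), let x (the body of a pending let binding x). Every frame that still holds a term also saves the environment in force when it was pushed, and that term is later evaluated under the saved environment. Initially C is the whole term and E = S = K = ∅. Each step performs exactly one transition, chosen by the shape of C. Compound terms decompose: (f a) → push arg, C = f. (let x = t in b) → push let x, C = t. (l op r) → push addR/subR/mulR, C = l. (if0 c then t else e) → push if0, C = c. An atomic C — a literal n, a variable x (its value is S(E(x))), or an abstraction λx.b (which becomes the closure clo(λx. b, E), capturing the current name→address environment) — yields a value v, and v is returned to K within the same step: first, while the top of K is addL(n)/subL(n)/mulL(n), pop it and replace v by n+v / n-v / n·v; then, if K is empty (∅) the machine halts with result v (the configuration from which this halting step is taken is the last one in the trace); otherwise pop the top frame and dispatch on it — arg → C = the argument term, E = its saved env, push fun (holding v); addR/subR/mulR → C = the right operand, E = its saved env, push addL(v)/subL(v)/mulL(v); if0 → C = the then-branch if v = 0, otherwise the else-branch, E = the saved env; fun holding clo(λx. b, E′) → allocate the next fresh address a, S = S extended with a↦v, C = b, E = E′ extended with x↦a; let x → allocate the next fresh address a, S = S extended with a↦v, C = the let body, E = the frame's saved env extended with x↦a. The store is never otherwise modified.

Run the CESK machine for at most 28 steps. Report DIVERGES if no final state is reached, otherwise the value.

t=0: [C=((λv. (7 - v)) (let z = 5 in z)) | E=∅ | S=∅ | K=∅]
t=1: [C=(λv. (7 - v)) | E=∅ | S=∅ | K=[arg]]
t=2: [C=(let z = 5 in z) | E=∅ | S=∅ | K=[fun]]
t=3: [C=5 | E=∅ | S=∅ | K=[let z :: fun]]
t=4: [C=z | E={z↦0} | S={0↦5} | K=[fun]]
t=5: [C=(7 - v) | E={v↦1} | S={0↦5, 1↦5} | K=∅]
t=6: [C=7 | E={v↦1} | S={0↦5, 1↦5} | K=[subR]]
t=7: [C=v | E={v↦1} | S={0↦5, 1↦5} | K=[subL(7)]]
→ final value 2

Answer: 2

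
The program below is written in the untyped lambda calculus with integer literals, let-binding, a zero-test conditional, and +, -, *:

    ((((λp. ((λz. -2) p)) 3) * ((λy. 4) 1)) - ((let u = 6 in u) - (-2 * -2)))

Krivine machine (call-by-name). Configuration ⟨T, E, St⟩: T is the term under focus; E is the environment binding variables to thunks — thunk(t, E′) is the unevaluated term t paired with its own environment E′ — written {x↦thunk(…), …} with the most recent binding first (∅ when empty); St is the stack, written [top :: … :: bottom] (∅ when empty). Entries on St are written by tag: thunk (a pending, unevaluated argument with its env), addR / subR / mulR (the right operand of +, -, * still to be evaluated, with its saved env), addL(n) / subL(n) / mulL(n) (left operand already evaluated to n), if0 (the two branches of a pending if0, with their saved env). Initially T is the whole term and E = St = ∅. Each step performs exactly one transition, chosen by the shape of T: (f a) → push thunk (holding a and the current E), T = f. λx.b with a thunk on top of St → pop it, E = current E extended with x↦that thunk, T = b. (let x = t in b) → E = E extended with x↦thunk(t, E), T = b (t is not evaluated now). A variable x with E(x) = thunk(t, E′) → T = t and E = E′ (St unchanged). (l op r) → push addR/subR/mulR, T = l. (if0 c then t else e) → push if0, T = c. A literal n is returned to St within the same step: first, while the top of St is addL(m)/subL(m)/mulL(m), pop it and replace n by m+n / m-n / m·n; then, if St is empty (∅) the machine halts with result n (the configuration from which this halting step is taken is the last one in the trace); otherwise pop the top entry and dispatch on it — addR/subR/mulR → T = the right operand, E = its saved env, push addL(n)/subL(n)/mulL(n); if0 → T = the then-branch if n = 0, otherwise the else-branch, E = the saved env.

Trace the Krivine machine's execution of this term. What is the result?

Answer: -10

Derivation:
step 0: ⟨T=((((λp. ((λz. -2) p)) 3) * ((λy. 4) 1)) - ((let u = 6 in u) - (-2 * -2))); E=∅; St=∅⟩
step 1: ⟨T=(((λp. ((λz. -2) p)) 3) * ((λy. 4) 1)); E=∅; St=[subR]⟩
step 2: ⟨T=((λp. ((λz. -2) p)) 3); E=∅; St=[mulR :: subR]⟩
step 3: ⟨T=(λp. ((λz. -2) p)); E=∅; St=[thunk :: mulR :: subR]⟩
step 4: ⟨T=((λz. -2) p); E={p↦thunk(3, ∅)}; St=[mulR :: subR]⟩
step 5: ⟨T=(λz. -2); E={p↦thunk(3, ∅)}; St=[thunk :: mulR :: subR]⟩
step 6: ⟨T=-2; E={z↦thunk(p, {p↦thunk(3, ∅)}), p↦thunk(3, ∅)}; St=[mulR :: subR]⟩
step 7: ⟨T=((λy. 4) 1); E=∅; St=[mulL(-2) :: subR]⟩
step 8: ⟨T=(λy. 4); E=∅; St=[thunk :: mulL(-2) :: subR]⟩
step 9: ⟨T=4; E={y↦thunk(1, ∅)}; St=[mulL(-2) :: subR]⟩
step 10: ⟨T=((let u = 6 in u) - (-2 * -2)); E=∅; St=[subL(-8)]⟩
step 11: ⟨T=(let u = 6 in u); E=∅; St=[subR :: subL(-8)]⟩
step 12: ⟨T=u; E={u↦thunk(6, ∅)}; St=[subR :: subL(-8)]⟩
step 13: ⟨T=6; E=∅; St=[subR :: subL(-8)]⟩
step 14: ⟨T=(-2 * -2); E=∅; St=[subL(6) :: subL(-8)]⟩
step 15: ⟨T=-2; E=∅; St=[mulR :: subL(6) :: subL(-8)]⟩
step 16: ⟨T=-2; E=∅; St=[mulL(-2) :: subL(6) :: subL(-8)]⟩
→ final value -10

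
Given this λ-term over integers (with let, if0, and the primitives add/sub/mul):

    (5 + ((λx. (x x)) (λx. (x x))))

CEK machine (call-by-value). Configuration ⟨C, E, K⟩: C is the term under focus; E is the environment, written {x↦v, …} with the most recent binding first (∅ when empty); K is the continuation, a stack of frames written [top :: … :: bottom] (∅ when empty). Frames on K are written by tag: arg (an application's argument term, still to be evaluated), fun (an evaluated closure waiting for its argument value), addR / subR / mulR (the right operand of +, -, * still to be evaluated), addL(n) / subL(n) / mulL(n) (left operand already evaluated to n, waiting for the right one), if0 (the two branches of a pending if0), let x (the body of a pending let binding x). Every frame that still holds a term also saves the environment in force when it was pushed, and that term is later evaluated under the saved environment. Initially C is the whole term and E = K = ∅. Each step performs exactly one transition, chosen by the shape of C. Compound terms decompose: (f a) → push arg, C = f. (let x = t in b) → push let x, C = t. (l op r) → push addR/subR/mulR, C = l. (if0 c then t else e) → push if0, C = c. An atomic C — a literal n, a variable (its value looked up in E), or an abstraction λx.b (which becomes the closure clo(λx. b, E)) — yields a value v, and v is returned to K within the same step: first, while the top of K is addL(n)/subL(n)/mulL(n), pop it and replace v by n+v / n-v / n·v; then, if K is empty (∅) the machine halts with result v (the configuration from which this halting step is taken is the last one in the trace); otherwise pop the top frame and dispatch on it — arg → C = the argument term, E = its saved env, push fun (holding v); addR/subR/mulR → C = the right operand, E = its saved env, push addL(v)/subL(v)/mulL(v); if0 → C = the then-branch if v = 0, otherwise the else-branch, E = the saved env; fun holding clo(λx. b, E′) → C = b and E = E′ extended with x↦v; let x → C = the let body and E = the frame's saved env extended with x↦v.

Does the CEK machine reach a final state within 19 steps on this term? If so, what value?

Answer: DIVERGES (no final state within 19 steps)

Derivation:
t=0: <C=(5 + ((λx. (x x)) (λx. (x x)))), E=∅, K=∅>
t=1: <C=5, E=∅, K=[addR]>
t=2: <C=((λx. (x x)) (λx. (x x))), E=∅, K=[addL(5)]>
t=3: <C=(λx. (x x)), E=∅, K=[arg :: addL(5)]>
t=4: <C=(λx. (x x)), E=∅, K=[fun :: addL(5)]>
t=5: <C=(x x), E={x↦clo(λx. (x x), ∅)}, K=[addL(5)]>
t=6: <C=x, E={x↦clo(λx. (x x), ∅)}, K=[arg :: addL(5)]>
t=7: <C=x, E={x↦clo(λx. (x x), ∅)}, K=[fun :: addL(5)]>
… configuration repeats with period 3 (steps 5–7 recur indefinitely) …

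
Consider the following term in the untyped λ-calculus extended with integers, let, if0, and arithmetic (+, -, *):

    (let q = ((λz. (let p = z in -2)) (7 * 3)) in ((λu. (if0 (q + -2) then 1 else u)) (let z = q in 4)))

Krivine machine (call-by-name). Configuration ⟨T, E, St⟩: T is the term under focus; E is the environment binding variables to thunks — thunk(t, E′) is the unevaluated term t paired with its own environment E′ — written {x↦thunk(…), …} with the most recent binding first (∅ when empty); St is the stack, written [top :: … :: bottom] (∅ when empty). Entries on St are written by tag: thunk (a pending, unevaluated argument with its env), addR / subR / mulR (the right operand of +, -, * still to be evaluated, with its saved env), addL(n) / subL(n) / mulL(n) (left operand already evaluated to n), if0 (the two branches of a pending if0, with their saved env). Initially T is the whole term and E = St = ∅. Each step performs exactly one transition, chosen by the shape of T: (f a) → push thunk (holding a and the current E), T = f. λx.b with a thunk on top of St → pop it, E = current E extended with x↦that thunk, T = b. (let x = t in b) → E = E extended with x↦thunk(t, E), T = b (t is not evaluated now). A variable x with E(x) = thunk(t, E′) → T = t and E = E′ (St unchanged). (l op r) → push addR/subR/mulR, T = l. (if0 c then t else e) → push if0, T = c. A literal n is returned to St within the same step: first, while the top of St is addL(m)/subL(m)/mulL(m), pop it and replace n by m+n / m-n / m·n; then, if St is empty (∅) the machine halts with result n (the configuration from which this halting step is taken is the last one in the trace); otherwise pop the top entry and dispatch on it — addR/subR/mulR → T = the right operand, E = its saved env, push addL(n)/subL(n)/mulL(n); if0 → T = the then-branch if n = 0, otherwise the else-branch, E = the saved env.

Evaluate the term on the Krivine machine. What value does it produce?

t=0: [T=(let q = ((λz. (let p = z in -2)) (7 * 3)) in ((λu. (if0 (q + -2) then 1 else u)) (let z = q in 4))) | E=∅ | St=∅]
t=1: [T=((λu. (if0 (q + -2) then 1 else u)) (let z = q in 4)) | E={q↦thunk(((λz. (let p = z in -2)) (7 * 3)), ∅)} | St=∅]
t=2: [T=(λu. (if0 (q + -2) then 1 else u)) | E={q↦thunk(((λz. (let p = z in -2)) (7 * 3)), ∅)} | St=[thunk]]
t=3: [T=(if0 (q + -2) then 1 else u) | E={u↦thunk((let z = q in 4), {q↦thunk(((λz. (let p = z in -2)) (7 * 3)), ∅)}), q↦thunk(((λz. (let p = z in -2)) (7 * 3)), ∅)} | St=∅]
t=4: [T=(q + -2) | E={u↦thunk((let z = q in 4), {q↦thunk(((λz. (let p = z in -2)) (7 * 3)), ∅)}), q↦thunk(((λz. (let p = z in -2)) (7 * 3)), ∅)} | St=[if0]]
t=5: [T=q | E={u↦thunk((let z = q in 4), {q↦thunk(((λz. (let p = z in -2)) (7 * 3)), ∅)}), q↦thunk(((λz. (let p = z in -2)) (7 * 3)), ∅)} | St=[addR :: if0]]
t=6: [T=((λz. (let p = z in -2)) (7 * 3)) | E=∅ | St=[addR :: if0]]
t=7: [T=(λz. (let p = z in -2)) | E=∅ | St=[thunk :: addR :: if0]]
t=8: [T=(let p = z in -2) | E={z↦thunk((7 * 3), ∅)} | St=[addR :: if0]]
t=9: [T=-2 | E={p↦thunk(z, {z↦thunk((7 * 3), ∅)}), z↦thunk((7 * 3), ∅)} | St=[addR :: if0]]
t=10: [T=-2 | E={u↦thunk((let z = q in 4), {q↦thunk(((λz. (let p = z in -2)) (7 * 3)), ∅)}), q↦thunk(((λz. (let p = z in -2)) (7 * 3)), ∅)} | St=[addL(-2) :: if0]]
t=11: [T=u | E={u↦thunk((let z = q in 4), {q↦thunk(((λz. (let p = z in -2)) (7 * 3)), ∅)}), q↦thunk(((λz. (let p = z in -2)) (7 * 3)), ∅)} | St=∅]
t=12: [T=(let z = q in 4) | E={q↦thunk(((λz. (let p = z in -2)) (7 * 3)), ∅)} | St=∅]
t=13: [T=4 | E={z↦thunk(q, {q↦thunk(((λz. (let p = z in -2)) (7 * 3)), ∅)}), q↦thunk(((λz. (let p = z in -2)) (7 * 3)), ∅)} | St=∅]
→ final value 4

Answer: 4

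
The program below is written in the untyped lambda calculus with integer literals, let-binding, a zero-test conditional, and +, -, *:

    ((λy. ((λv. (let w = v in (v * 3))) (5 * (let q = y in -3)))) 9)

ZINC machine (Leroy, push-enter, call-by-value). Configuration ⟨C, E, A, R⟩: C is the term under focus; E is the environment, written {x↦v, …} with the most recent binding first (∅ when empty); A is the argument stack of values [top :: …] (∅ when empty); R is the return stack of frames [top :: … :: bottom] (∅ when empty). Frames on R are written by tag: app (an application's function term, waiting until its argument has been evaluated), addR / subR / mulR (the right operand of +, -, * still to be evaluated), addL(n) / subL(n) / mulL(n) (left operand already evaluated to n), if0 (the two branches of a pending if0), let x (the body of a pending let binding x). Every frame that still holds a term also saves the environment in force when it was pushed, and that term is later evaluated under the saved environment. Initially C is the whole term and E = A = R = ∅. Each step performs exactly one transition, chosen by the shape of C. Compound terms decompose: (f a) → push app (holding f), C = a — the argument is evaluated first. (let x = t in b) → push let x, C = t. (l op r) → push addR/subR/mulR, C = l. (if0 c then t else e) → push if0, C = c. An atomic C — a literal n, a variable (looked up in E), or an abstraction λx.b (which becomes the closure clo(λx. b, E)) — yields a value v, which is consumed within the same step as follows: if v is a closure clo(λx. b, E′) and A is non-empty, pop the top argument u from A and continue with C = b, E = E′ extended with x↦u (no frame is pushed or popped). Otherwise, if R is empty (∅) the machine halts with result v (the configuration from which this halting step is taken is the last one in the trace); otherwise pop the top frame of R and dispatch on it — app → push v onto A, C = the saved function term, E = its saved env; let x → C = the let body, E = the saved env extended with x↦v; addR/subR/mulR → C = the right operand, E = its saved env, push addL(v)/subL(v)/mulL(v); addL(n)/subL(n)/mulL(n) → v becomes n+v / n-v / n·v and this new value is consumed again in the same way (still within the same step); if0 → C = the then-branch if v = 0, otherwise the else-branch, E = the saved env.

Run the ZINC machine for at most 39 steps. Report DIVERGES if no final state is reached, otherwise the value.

Answer: -45

Derivation:
[0] [C=((λy. ((λv. (let w = v in (v * 3))) (5 * (let q = y in -3)))) 9) | E=∅ | A=∅ | R=∅]
[1] [C=9 | E=∅ | A=∅ | R=[app]]
[2] [C=(λy. ((λv. (let w = v in (v * 3))) (5 * (let q = y in -3)))) | E=∅ | A=[9] | R=∅]
[3] [C=((λv. (let w = v in (v * 3))) (5 * (let q = y in -3))) | E={y↦9} | A=∅ | R=∅]
[4] [C=(5 * (let q = y in -3)) | E={y↦9} | A=∅ | R=[app]]
[5] [C=5 | E={y↦9} | A=∅ | R=[mulR :: app]]
[6] [C=(let q = y in -3) | E={y↦9} | A=∅ | R=[mulL(5) :: app]]
[7] [C=y | E={y↦9} | A=∅ | R=[let q :: mulL(5) :: app]]
[8] [C=-3 | E={q↦9, y↦9} | A=∅ | R=[mulL(5) :: app]]
[9] [C=(λv. (let w = v in (v * 3))) | E={y↦9} | A=[-15] | R=∅]
[10] [C=(let w = v in (v * 3)) | E={v↦-15, y↦9} | A=∅ | R=∅]
[11] [C=v | E={v↦-15, y↦9} | A=∅ | R=[let w]]
[12] [C=(v * 3) | E={w↦-15, v↦-15, y↦9} | A=∅ | R=∅]
[13] [C=v | E={w↦-15, v↦-15, y↦9} | A=∅ | R=[mulR]]
[14] [C=3 | E={w↦-15, v↦-15, y↦9} | A=∅ | R=[mulL(-15)]]
→ final value -45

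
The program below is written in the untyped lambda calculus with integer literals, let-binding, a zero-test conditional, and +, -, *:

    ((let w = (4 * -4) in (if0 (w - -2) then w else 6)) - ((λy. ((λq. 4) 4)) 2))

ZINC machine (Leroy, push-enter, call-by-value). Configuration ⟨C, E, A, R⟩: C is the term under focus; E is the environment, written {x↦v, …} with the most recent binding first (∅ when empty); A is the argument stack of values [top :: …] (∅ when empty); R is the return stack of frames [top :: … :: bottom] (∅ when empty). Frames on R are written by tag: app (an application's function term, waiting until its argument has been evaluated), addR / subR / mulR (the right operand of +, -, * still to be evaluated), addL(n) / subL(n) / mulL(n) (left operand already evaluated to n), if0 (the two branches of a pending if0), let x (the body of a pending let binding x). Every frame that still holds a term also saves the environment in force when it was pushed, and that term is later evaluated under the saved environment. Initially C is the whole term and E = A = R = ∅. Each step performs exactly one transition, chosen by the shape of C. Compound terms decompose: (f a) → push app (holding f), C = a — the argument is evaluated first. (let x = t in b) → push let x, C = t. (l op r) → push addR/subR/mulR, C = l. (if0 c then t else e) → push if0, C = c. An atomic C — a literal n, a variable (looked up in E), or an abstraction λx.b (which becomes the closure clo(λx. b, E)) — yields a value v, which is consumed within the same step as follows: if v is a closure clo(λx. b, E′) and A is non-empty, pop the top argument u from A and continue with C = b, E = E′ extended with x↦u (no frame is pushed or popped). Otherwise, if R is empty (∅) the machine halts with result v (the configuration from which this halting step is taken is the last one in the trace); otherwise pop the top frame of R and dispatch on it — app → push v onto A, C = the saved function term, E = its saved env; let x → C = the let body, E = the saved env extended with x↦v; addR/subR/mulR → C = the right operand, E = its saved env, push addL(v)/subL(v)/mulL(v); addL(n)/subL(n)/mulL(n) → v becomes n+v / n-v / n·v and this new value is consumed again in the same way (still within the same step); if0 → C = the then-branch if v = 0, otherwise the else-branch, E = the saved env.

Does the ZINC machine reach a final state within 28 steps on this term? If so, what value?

Answer: 2

Machine steps:
step 0: ⟨C=((let w = (4 * -4) in (if0 (w - -2) then w else 6)) - ((λy. ((λq. 4) 4)) 2)); E=∅; A=∅; R=∅⟩
step 1: ⟨C=(let w = (4 * -4) in (if0 (w - -2) then w else 6)); E=∅; A=∅; R=[subR]⟩
step 2: ⟨C=(4 * -4); E=∅; A=∅; R=[let w :: subR]⟩
step 3: ⟨C=4; E=∅; A=∅; R=[mulR :: let w :: subR]⟩
step 4: ⟨C=-4; E=∅; A=∅; R=[mulL(4) :: let w :: subR]⟩
step 5: ⟨C=(if0 (w - -2) then w else 6); E={w↦-16}; A=∅; R=[subR]⟩
step 6: ⟨C=(w - -2); E={w↦-16}; A=∅; R=[if0 :: subR]⟩
step 7: ⟨C=w; E={w↦-16}; A=∅; R=[subR :: if0 :: subR]⟩
step 8: ⟨C=-2; E={w↦-16}; A=∅; R=[subL(-16) :: if0 :: subR]⟩
step 9: ⟨C=6; E={w↦-16}; A=∅; R=[subR]⟩
step 10: ⟨C=((λy. ((λq. 4) 4)) 2); E=∅; A=∅; R=[subL(6)]⟩
step 11: ⟨C=2; E=∅; A=∅; R=[app :: subL(6)]⟩
step 12: ⟨C=(λy. ((λq. 4) 4)); E=∅; A=[2]; R=[subL(6)]⟩
step 13: ⟨C=((λq. 4) 4); E={y↦2}; A=∅; R=[subL(6)]⟩
step 14: ⟨C=4; E={y↦2}; A=∅; R=[app :: subL(6)]⟩
step 15: ⟨C=(λq. 4); E={y↦2}; A=[4]; R=[subL(6)]⟩
step 16: ⟨C=4; E={q↦4, y↦2}; A=∅; R=[subL(6)]⟩
→ final value 2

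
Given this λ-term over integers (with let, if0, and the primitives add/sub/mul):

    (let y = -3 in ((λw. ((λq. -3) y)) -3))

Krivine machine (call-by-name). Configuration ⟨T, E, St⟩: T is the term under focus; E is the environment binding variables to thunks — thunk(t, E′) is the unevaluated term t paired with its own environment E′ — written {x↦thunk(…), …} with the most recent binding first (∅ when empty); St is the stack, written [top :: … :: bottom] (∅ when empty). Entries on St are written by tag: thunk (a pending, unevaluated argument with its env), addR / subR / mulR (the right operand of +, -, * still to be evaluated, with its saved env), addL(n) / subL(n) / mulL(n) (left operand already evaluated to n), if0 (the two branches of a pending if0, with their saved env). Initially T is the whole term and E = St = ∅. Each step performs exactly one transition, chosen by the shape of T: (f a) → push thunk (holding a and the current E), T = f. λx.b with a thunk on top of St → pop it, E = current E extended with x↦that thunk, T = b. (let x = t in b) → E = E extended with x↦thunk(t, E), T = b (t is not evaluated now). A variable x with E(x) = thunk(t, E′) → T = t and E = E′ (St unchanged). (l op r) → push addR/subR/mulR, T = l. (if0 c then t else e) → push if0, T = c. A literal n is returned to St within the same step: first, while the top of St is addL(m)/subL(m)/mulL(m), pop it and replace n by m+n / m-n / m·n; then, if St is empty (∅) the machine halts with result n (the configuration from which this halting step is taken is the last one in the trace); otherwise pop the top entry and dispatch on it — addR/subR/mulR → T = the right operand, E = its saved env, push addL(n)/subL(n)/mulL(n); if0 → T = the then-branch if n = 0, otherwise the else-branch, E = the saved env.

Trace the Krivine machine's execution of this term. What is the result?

Answer: -3

Execution trace:
[0] <T=(let y = -3 in ((λw. ((λq. -3) y)) -3)), E=∅, St=∅>
[1] <T=((λw. ((λq. -3) y)) -3), E={y↦thunk(-3, ∅)}, St=∅>
[2] <T=(λw. ((λq. -3) y)), E={y↦thunk(-3, ∅)}, St=[thunk]>
[3] <T=((λq. -3) y), E={w↦thunk(-3, {y↦thunk(-3, ∅)}), y↦thunk(-3, ∅)}, St=∅>
[4] <T=(λq. -3), E={w↦thunk(-3, {y↦thunk(-3, ∅)}), y↦thunk(-3, ∅)}, St=[thunk]>
[5] <T=-3, E={q↦thunk(y, {w↦thunk(-3, {y↦thunk(-3, ∅)}), y↦thunk(-3, ∅)}), w↦thunk(-3, {y↦thunk(-3, ∅)}), y↦thunk(-3, ∅)}, St=∅>
→ final value -3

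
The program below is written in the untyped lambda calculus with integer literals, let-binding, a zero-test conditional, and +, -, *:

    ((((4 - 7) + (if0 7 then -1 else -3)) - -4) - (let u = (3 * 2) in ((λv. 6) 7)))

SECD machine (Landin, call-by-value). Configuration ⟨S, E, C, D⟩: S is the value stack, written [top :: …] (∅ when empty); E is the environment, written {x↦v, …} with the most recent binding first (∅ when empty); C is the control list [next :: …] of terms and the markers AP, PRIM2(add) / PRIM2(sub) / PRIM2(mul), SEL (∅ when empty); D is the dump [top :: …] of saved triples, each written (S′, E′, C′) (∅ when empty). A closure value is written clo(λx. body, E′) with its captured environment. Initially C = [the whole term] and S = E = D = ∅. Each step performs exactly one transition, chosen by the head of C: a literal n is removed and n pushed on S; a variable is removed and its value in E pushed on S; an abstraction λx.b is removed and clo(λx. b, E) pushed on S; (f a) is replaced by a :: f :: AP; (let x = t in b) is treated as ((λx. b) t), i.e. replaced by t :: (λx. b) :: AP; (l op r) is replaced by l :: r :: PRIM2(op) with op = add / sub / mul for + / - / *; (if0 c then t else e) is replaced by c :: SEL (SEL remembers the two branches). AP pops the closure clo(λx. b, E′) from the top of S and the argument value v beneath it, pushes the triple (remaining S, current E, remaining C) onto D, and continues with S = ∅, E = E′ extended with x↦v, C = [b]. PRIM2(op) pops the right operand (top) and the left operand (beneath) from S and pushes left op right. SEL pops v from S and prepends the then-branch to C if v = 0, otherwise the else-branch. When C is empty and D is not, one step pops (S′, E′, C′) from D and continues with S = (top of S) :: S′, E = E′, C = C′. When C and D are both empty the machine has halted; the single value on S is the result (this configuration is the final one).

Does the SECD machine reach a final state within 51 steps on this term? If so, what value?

t=0: <S=∅, E=∅, C=[((((4 - 7) + (if0 7 then -1 else -3)) - -4) - (let u = (3 * 2) in ((λv. 6) 7)))], D=∅>
t=1: <S=∅, E=∅, C=[(((4 - 7) + (if0 7 then -1 else -3)) - -4) :: (let u = (3 * 2) in ((λv. 6) 7)) :: PRIM2(sub)], D=∅>
t=2: <S=∅, E=∅, C=[((4 - 7) + (if0 7 then -1 else -3)) :: -4 :: PRIM2(sub) :: (let u = (3 * 2) in ((λv. 6) 7)) :: PRIM2(sub)], D=∅>
t=3: <S=∅, E=∅, C=[(4 - 7) :: (if0 7 then -1 else -3) :: PRIM2(add) :: -4 :: PRIM2(sub) :: (let u = (3 * 2) in ((λv. 6) 7)) :: PRIM2(sub)], D=∅>
t=4: <S=∅, E=∅, C=[4 :: 7 :: PRIM2(sub) :: (if0 7 then -1 else -3) :: PRIM2(add) :: -4 :: PRIM2(sub) :: (let u = (3 * 2) in ((λv. 6) 7)) :: PRIM2(sub)], D=∅>
t=5: <S=[4], E=∅, C=[7 :: PRIM2(sub) :: (if0 7 then -1 else -3) :: PRIM2(add) :: -4 :: PRIM2(sub) :: (let u = (3 * 2) in ((λv. 6) 7)) :: PRIM2(sub)], D=∅>
t=6: <S=[7 :: 4], E=∅, C=[PRIM2(sub) :: (if0 7 then -1 else -3) :: PRIM2(add) :: -4 :: PRIM2(sub) :: (let u = (3 * 2) in ((λv. 6) 7)) :: PRIM2(sub)], D=∅>
t=7: <S=[-3], E=∅, C=[(if0 7 then -1 else -3) :: PRIM2(add) :: -4 :: PRIM2(sub) :: (let u = (3 * 2) in ((λv. 6) 7)) :: PRIM2(sub)], D=∅>
t=8: <S=[-3], E=∅, C=[7 :: SEL :: PRIM2(add) :: -4 :: PRIM2(sub) :: (let u = (3 * 2) in ((λv. 6) 7)) :: PRIM2(sub)], D=∅>
t=9: <S=[7 :: -3], E=∅, C=[SEL :: PRIM2(add) :: -4 :: PRIM2(sub) :: (let u = (3 * 2) in ((λv. 6) 7)) :: PRIM2(sub)], D=∅>
t=10: <S=[-3], E=∅, C=[-3 :: PRIM2(add) :: -4 :: PRIM2(sub) :: (let u = (3 * 2) in ((λv. 6) 7)) :: PRIM2(sub)], D=∅>
t=11: <S=[-3 :: -3], E=∅, C=[PRIM2(add) :: -4 :: PRIM2(sub) :: (let u = (3 * 2) in ((λv. 6) 7)) :: PRIM2(sub)], D=∅>
t=12: <S=[-6], E=∅, C=[-4 :: PRIM2(sub) :: (let u = (3 * 2) in ((λv. 6) 7)) :: PRIM2(sub)], D=∅>
t=13: <S=[-4 :: -6], E=∅, C=[PRIM2(sub) :: (let u = (3 * 2) in ((λv. 6) 7)) :: PRIM2(sub)], D=∅>
t=14: <S=[-2], E=∅, C=[(let u = (3 * 2) in ((λv. 6) 7)) :: PRIM2(sub)], D=∅>
t=15: <S=[-2], E=∅, C=[(3 * 2) :: (λu. ((λv. 6) 7)) :: AP :: PRIM2(sub)], D=∅>
t=16: <S=[-2], E=∅, C=[3 :: 2 :: PRIM2(mul) :: (λu. ((λv. 6) 7)) :: AP :: PRIM2(sub)], D=∅>
t=17: <S=[3 :: -2], E=∅, C=[2 :: PRIM2(mul) :: (λu. ((λv. 6) 7)) :: AP :: PRIM2(sub)], D=∅>
t=18: <S=[2 :: 3 :: -2], E=∅, C=[PRIM2(mul) :: (λu. ((λv. 6) 7)) :: AP :: PRIM2(sub)], D=∅>
t=19: <S=[6 :: -2], E=∅, C=[(λu. ((λv. 6) 7)) :: AP :: PRIM2(sub)], D=∅>
t=20: <S=[clo(λu. ((λv. 6) 7), ∅) :: 6 :: -2], E=∅, C=[AP :: PRIM2(sub)], D=∅>
t=21: <S=∅, E={u↦6}, C=[((λv. 6) 7)], D=[([-2], ∅, [PRIM2(sub)])]>
t=22: <S=∅, E={u↦6}, C=[7 :: (λv. 6) :: AP], D=[([-2], ∅, [PRIM2(sub)])]>
t=23: <S=[7], E={u↦6}, C=[(λv. 6) :: AP], D=[([-2], ∅, [PRIM2(sub)])]>
t=24: <S=[clo(λv. 6, {u↦6}) :: 7], E={u↦6}, C=[AP], D=[([-2], ∅, [PRIM2(sub)])]>
t=25: <S=∅, E={v↦7, u↦6}, C=[6], D=[(∅, {u↦6}, ∅) :: ([-2], ∅, [PRIM2(sub)])]>
t=26: <S=[6], E={v↦7, u↦6}, C=∅, D=[(∅, {u↦6}, ∅) :: ([-2], ∅, [PRIM2(sub)])]>
t=27: <S=[6], E={u↦6}, C=∅, D=[([-2], ∅, [PRIM2(sub)])]>
t=28: <S=[6 :: -2], E=∅, C=[PRIM2(sub)], D=∅>
t=29: <S=[-8], E=∅, C=∅, D=∅>
→ final value -8

Answer: -8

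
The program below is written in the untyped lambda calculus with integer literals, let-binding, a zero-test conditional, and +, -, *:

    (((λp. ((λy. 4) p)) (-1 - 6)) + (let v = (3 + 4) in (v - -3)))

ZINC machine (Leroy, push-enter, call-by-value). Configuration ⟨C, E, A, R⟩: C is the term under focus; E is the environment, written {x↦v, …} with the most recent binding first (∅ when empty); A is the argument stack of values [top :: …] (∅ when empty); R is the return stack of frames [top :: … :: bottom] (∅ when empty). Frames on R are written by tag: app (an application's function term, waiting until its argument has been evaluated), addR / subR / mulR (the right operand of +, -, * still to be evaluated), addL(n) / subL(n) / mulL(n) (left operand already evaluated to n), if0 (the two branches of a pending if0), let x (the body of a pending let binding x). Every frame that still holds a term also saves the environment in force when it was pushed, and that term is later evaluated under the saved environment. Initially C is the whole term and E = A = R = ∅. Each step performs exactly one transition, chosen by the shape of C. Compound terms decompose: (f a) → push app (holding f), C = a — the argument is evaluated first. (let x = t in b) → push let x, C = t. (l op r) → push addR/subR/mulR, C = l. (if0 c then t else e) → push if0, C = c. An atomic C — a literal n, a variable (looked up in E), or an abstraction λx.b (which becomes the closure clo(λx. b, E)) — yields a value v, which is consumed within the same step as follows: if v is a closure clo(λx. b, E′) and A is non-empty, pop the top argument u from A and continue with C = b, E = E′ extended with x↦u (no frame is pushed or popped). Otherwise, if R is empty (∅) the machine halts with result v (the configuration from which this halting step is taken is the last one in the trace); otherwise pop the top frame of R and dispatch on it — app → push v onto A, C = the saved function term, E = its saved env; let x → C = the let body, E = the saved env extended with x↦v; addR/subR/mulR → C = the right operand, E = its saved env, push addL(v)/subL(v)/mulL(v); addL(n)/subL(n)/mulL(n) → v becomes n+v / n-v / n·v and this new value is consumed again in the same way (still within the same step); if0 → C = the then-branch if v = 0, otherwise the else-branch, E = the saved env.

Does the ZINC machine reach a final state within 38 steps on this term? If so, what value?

Answer: 14

Derivation:
step 0: [C=(((λp. ((λy. 4) p)) (-1 - 6)) + (let v = (3 + 4) in (v - -3))) | E=∅ | A=∅ | R=∅]
step 1: [C=((λp. ((λy. 4) p)) (-1 - 6)) | E=∅ | A=∅ | R=[addR]]
step 2: [C=(-1 - 6) | E=∅ | A=∅ | R=[app :: addR]]
step 3: [C=-1 | E=∅ | A=∅ | R=[subR :: app :: addR]]
step 4: [C=6 | E=∅ | A=∅ | R=[subL(-1) :: app :: addR]]
step 5: [C=(λp. ((λy. 4) p)) | E=∅ | A=[-7] | R=[addR]]
step 6: [C=((λy. 4) p) | E={p↦-7} | A=∅ | R=[addR]]
step 7: [C=p | E={p↦-7} | A=∅ | R=[app :: addR]]
step 8: [C=(λy. 4) | E={p↦-7} | A=[-7] | R=[addR]]
step 9: [C=4 | E={y↦-7, p↦-7} | A=∅ | R=[addR]]
step 10: [C=(let v = (3 + 4) in (v - -3)) | E=∅ | A=∅ | R=[addL(4)]]
step 11: [C=(3 + 4) | E=∅ | A=∅ | R=[let v :: addL(4)]]
step 12: [C=3 | E=∅ | A=∅ | R=[addR :: let v :: addL(4)]]
step 13: [C=4 | E=∅ | A=∅ | R=[addL(3) :: let v :: addL(4)]]
step 14: [C=(v - -3) | E={v↦7} | A=∅ | R=[addL(4)]]
step 15: [C=v | E={v↦7} | A=∅ | R=[subR :: addL(4)]]
step 16: [C=-3 | E={v↦7} | A=∅ | R=[subL(7) :: addL(4)]]
→ final value 14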